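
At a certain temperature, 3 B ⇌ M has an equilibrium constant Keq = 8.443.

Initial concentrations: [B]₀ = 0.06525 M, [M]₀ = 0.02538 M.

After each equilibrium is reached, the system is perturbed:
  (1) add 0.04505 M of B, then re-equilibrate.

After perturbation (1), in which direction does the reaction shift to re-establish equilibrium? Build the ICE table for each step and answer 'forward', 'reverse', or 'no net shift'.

Q₀ = 91.36 vs Keq = 8.443 ⇒ Q>K, reverse
Step 1:
                   B          M
  I          0.06525    0.02538
  C          0.04353   -0.01451
  E           0.1088    0.01087
  solve Keq expr → x = -0.01451; check Q = 8.443
Then add 0.04505 M of B.
Step 2:
                   B          M
  I           0.1538    0.01087
  C         -0.02349   0.007829
  E           0.1303     0.0187
  solve Keq expr → x = 0.007829; check Q = 8.443

Direction: forward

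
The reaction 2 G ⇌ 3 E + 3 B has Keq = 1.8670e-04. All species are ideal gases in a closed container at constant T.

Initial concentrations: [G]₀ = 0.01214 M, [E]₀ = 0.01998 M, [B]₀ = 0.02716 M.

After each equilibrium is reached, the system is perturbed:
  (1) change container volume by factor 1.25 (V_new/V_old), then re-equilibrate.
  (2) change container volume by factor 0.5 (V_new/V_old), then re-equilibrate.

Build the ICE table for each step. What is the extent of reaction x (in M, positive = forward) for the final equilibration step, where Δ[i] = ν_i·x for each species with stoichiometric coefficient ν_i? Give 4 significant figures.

x = -0.002978 M

Q₀ = 1.0843e-06 vs Keq = 1.8670e-04 ⇒ Q<K, forward
Step 1:
                   G          E          B
  I          0.01214    0.01998    0.02716
  C        -0.008629    0.01294    0.01294
  E         0.003511    0.03292     0.0401
  solve Keq expr → x = 0.004314; check Q = 1.8670e-04
Then change container volume by factor 1.25 (V_new/V_old).
Step 2:
                   G          E          B
  I         0.002809    0.02634    0.03208
  C       -7.8322e-04   0.001175   0.001175
  E         0.002026    0.02751    0.03326
  solve Keq expr → x = 3.9161e-04; check Q = 1.8670e-04
Then change container volume by factor 0.5 (V_new/V_old).
Step 3:
                   G          E          B
  I         0.004051    0.05503    0.06651
  C         0.005956  -0.008934  -0.008934
  E          0.01001    0.04609    0.05758
  solve Keq expr → x = -0.002978; check Q = 1.8670e-04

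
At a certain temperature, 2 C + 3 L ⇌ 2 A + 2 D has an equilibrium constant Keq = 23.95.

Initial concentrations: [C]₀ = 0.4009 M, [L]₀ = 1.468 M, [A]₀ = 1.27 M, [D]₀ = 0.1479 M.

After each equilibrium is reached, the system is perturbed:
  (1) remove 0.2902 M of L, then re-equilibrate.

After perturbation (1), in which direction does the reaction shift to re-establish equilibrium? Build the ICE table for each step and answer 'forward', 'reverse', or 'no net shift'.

Q₀ = 0.06939 vs Keq = 23.95 ⇒ Q<K, forward
Step 1:
                    C           L           A           D
  init         0.4009       1.468        1.27      0.1479
  Δ           -0.2767      -0.415      0.2767      0.2767
  eq           0.1242       1.053       1.547      0.4246
  solve Keq expr → x = 0.1383; check Q = 23.95
Then remove 0.2902 M of L.
Step 2:
                    C           L           A           D
  init         0.1242      0.7628       1.547      0.4246
  Δ           0.03718     0.05576    -0.03718    -0.03718
  eq           0.1614      0.8185        1.51      0.3874
  solve Keq expr → x = -0.01859; check Q = 23.95

Direction: reverse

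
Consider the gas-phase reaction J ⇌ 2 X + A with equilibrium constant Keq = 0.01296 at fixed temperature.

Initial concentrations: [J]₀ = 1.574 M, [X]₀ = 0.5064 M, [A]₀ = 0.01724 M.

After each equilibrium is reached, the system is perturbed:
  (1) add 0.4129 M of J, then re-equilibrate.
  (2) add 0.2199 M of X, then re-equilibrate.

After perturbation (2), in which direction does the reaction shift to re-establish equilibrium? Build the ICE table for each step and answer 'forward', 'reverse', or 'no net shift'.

Direction: reverse

Q₀ = 0.002809 vs Keq = 0.01296 ⇒ Q<K, forward
Step 1:
                    J           X           A
  init          1.574      0.5064     0.01724
  Δ           -0.0404      0.0808      0.0404
  eq            1.534      0.5872     0.05764
  solve Keq expr → x = 0.0404; check Q = 0.01296
Then add 0.4129 M of J.
Step 2:
                    J           X           A
  init          1.946      0.5872     0.05764
  Δ          -0.01029     0.02058     0.01029
  eq            1.936      0.6078     0.06793
  solve Keq expr → x = 0.01029; check Q = 0.01296
Then add 0.2199 M of X.
Step 3:
                    J           X           A
  init          1.936      0.8277     0.06793
  Δ           0.02573    -0.05146    -0.02573
  eq            1.962      0.7762      0.0422
  solve Keq expr → x = -0.02573; check Q = 0.01296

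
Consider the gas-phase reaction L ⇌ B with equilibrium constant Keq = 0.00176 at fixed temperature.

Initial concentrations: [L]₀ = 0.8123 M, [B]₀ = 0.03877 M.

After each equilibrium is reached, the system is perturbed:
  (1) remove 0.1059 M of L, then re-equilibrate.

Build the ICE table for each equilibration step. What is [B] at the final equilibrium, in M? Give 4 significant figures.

Q₀ = 0.04773 vs Keq = 0.00176 ⇒ Q>K, reverse
Step 1:
                   L          B
  init        0.8123    0.03877
  Δ          0.03727   -0.03727
  eq          0.8496   0.001495
  solve Keq expr → x = -0.03727; check Q = 0.00176
Then remove 0.1059 M of L.
Step 2:
                   L          B
  init        0.7437   0.001495
  Δ       1.8606e-04 -1.8606e-04
  eq          0.7439   0.001309
  solve Keq expr → x = -1.8606e-04; check Q = 0.00176

[B]_eq = 0.001309 M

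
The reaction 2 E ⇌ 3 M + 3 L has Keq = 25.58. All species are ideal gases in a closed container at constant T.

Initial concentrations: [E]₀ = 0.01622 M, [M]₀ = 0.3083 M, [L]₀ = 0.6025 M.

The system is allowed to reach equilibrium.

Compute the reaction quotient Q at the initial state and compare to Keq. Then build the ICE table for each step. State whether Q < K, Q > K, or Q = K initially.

Q₀ = 24.36; Q < K (proceeds forward)

Q₀ = 24.36 vs Keq = 25.58 ⇒ Q<K, forward
Step 1:
                  E         M         L
  init      0.01622    0.3083    0.6025
  Δ       -3.3306e-04 4.9959e-04 4.9959e-04
  eq        0.01589    0.3088     0.603
  solve Keq expr → x = 1.6653e-04; check Q = 25.58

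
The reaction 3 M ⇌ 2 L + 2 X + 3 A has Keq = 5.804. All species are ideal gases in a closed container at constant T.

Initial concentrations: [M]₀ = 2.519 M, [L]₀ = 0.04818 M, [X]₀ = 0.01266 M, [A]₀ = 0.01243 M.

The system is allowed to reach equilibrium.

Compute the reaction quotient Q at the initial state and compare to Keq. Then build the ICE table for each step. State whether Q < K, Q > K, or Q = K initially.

Q₀ = 4.4702e-14 vs Keq = 5.804 ⇒ Q<K, forward
Step 1:
                   M          L          X          A
  Initial      2.519    0.04818    0.01266    0.01243
  Change       -1.56       1.04       1.04       1.56
  Equil       0.9585      1.088      1.053      1.573
  solve Keq expr → x = 0.5202; check Q = 5.804

Q₀ = 4.4702e-14; Q < K (proceeds forward)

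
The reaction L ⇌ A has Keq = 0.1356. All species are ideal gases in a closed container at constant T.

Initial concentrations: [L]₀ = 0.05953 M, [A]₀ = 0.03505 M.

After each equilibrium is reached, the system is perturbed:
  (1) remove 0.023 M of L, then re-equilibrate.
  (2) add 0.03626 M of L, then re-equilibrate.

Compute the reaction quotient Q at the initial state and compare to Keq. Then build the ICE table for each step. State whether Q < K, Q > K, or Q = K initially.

Q₀ = 0.5888; Q > K (proceeds reverse)

Q₀ = 0.5888 vs Keq = 0.1356 ⇒ Q>K, reverse
Step 1:
                  L         A
  I         0.05953   0.03505
  C         0.02376  -0.02376
  E         0.08329   0.01129
  solve Keq expr → x = -0.02376; check Q = 0.1356
Then remove 0.023 M of L.
Step 2:
                  L         A
  I         0.06029   0.01129
  C        0.002746 -0.002746
  E         0.06303  0.008547
  solve Keq expr → x = -0.002746; check Q = 0.1356
Then add 0.03626 M of L.
Step 3:
                  L         A
  I         0.09929  0.008547
  C        -0.00433   0.00433
  E         0.09496   0.01288
  solve Keq expr → x = 0.00433; check Q = 0.1356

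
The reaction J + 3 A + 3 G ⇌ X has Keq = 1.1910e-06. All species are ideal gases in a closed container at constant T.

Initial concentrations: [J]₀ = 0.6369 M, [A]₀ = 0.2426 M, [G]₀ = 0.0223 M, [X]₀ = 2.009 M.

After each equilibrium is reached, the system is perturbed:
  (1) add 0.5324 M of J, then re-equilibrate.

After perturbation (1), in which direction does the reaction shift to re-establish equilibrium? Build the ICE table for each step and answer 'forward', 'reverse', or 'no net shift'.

Direction: forward

Q₀ = 1.9921e+07 vs Keq = 1.1910e-06 ⇒ Q>K, reverse
Step 1:
                   J          A          G          X
  init        0.6369     0.2426     0.0223      2.009
  Δ            1.893      5.679      5.679     -1.893
  eq            2.53      5.922      5.701      0.116
  solve Keq expr → x = -1.893; check Q = 1.1910e-06
Then add 0.5324 M of J.
Step 2:
                   J          A          G          X
  init         3.062      5.922      5.701      0.116
  Δ         -0.01661   -0.04983   -0.04983    0.01661
  eq           3.046      5.872      5.652     0.1326
  solve Keq expr → x = 0.01661; check Q = 1.1910e-06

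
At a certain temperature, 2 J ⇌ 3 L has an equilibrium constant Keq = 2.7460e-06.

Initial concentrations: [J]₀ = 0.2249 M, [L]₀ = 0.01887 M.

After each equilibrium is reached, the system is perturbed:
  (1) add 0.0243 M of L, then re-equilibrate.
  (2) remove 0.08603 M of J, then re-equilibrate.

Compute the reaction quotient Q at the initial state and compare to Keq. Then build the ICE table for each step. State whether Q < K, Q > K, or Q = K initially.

Q₀ = 1.3284e-04; Q > K (proceeds reverse)

Q₀ = 1.3284e-04 vs Keq = 2.7460e-06 ⇒ Q>K, reverse
Step 1:
                    J           L
  init         0.2249     0.01887
  Δ          0.009036    -0.01355
  eq           0.2339    0.005317
  solve Keq expr → x = -0.004518; check Q = 2.7460e-06
Then add 0.0243 M of L.
Step 2:
                    J           L
  init         0.2339     0.02962
  Δ           0.01604    -0.02406
  eq             0.25    0.005557
  solve Keq expr → x = -0.00802; check Q = 2.7460e-06
Then remove 0.08603 M of J.
Step 3:
                    J           L
  init         0.1639    0.005557
  Δ        8.9793e-04   -0.001347
  eq           0.1648     0.00421
  solve Keq expr → x = -4.4897e-04; check Q = 2.7460e-06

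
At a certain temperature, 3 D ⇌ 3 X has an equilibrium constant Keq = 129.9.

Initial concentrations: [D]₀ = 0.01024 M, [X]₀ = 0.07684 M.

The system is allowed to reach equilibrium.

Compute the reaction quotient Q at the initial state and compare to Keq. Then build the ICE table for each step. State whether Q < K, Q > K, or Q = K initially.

Q₀ = 422.5; Q > K (proceeds reverse)

Q₀ = 422.5 vs Keq = 129.9 ⇒ Q>K, reverse
Step 1:
                   D          X
  I          0.01024    0.07684
  C         0.004119  -0.004119
  E          0.01436    0.07272
  solve Keq expr → x = -0.001373; check Q = 129.9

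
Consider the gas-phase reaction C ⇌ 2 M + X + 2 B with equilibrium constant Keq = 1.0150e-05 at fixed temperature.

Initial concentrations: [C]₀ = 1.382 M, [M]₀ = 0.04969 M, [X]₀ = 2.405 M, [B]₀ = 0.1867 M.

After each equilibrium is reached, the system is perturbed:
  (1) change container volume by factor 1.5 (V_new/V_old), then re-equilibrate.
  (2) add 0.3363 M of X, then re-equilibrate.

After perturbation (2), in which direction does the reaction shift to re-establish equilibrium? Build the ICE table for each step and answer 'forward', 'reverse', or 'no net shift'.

Q₀ = 1.4977e-04 vs Keq = 1.0150e-05 ⇒ Q>K, reverse
Step 1:
                   C          M          X          B
  I            1.382    0.04969      2.405     0.1867
  C          0.01687   -0.03375   -0.01687   -0.03375
  E            1.399    0.01594      2.388      0.153
  solve Keq expr → x = -0.01687; check Q = 1.0150e-05
Then change container volume by factor 1.5 (V_new/V_old).
Step 2:
                   C          M          X          B
  I           0.9326    0.01063      1.592      0.102
  C         -0.00544    0.01088    0.00544    0.01088
  E           0.9271    0.02151      1.598     0.1128
  solve Keq expr → x = 0.00544; check Q = 1.0150e-05
Then add 0.3363 M of X.
Step 3:
                   C          M          X          B
  I           0.9271    0.02151      1.934     0.1128
  C       8.2763e-04  -0.001655 -8.2763e-04  -0.001655
  E            0.928    0.01985      1.933     0.1112
  solve Keq expr → x = -8.2763e-04; check Q = 1.0150e-05

Direction: reverse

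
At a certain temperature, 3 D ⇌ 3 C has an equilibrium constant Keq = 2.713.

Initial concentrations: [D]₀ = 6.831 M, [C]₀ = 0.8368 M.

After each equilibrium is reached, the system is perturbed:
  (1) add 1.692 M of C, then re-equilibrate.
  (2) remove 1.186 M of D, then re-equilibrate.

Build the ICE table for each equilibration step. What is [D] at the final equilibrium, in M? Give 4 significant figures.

[D]_eq = 3.413 M

Q₀ = 0.001838 vs Keq = 2.713 ⇒ Q<K, forward
Step 1:
                  D         C
  init        6.831    0.8368
  Δ          -3.629     3.629
  eq          3.202     4.466
  solve Keq expr → x = 1.21; check Q = 2.713
Then add 1.692 M of C.
Step 2:
                  D         C
  init        3.202     6.158
  Δ          0.7066   -0.7066
  eq          3.909     5.451
  solve Keq expr → x = -0.2355; check Q = 2.713
Then remove 1.186 M of D.
Step 3:
                  D         C
  init        2.723     5.451
  Δ          0.6907   -0.6907
  eq          3.413     4.761
  solve Keq expr → x = -0.2302; check Q = 2.713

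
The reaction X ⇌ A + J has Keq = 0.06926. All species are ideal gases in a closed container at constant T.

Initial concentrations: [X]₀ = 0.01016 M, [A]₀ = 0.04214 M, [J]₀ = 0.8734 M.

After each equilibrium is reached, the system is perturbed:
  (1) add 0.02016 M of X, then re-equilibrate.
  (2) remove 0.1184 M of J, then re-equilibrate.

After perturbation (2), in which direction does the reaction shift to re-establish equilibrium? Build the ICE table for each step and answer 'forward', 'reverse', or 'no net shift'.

Direction: forward

Q₀ = 3.623 vs Keq = 0.06926 ⇒ Q>K, reverse
Step 1:
                  X         A         J
  I         0.01016   0.04214    0.8734
  C         0.03814  -0.03814  -0.03814
  E          0.0483  0.004005    0.8353
  solve Keq expr → x = -0.03814; check Q = 0.06926
Then add 0.02016 M of X.
Step 2:
                  X         A         J
  I         0.06846  0.004005    0.8353
  C       -0.001534  0.001534  0.001534
  E         0.06692  0.005539    0.8368
  solve Keq expr → x = 0.001534; check Q = 0.06926
Then remove 0.1184 M of J.
Step 3:
                  X         A         J
  I         0.06692  0.005539    0.7184
  C       -8.2593e-04 8.2593e-04 8.2593e-04
  E          0.0661  0.006365    0.7192
  solve Keq expr → x = 8.2593e-04; check Q = 0.06926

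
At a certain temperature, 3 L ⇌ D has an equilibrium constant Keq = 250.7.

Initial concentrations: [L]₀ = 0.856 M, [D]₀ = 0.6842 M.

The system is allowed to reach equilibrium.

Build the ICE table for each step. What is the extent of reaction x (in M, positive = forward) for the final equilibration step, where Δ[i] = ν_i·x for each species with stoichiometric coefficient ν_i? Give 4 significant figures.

Q₀ = 1.091 vs Keq = 250.7 ⇒ Q<K, forward
Step 1:
                    L           D
  I             0.856      0.6842
  C           -0.7019       0.234
  E            0.1541      0.9182
  solve Keq expr → x = 0.234; check Q = 250.7

x = 0.234 M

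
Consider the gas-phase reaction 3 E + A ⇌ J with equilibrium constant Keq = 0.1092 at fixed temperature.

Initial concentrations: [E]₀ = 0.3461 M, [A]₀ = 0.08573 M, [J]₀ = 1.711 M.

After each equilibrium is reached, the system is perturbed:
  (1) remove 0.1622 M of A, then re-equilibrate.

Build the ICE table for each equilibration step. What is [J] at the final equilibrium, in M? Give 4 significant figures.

[J]_eq = 1.009 M

Q₀ = 481.4 vs Keq = 0.1092 ⇒ Q>K, reverse
Step 1:
                  E         A         J
  init       0.3461   0.08573     1.711
  Δ           1.992    0.6641   -0.6641
  eq          2.338    0.7498     1.047
  solve Keq expr → x = -0.6641; check Q = 0.1092
Then remove 0.1622 M of A.
Step 2:
                  E         A         J
  init        2.338    0.5876     1.047
  Δ          0.1146   0.03821  -0.03821
  eq          2.453    0.6258     1.009
  solve Keq expr → x = -0.03821; check Q = 0.1092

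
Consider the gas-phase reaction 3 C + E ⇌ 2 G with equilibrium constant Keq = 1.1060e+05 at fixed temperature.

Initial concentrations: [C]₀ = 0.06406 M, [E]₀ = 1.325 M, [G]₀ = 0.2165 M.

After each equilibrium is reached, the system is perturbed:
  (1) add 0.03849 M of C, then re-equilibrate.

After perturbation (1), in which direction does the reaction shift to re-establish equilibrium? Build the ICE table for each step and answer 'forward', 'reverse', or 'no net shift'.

Direction: forward

Q₀ = 134.6 vs Keq = 1.1060e+05 ⇒ Q<K, forward
Step 1:
                    C           E           G
  I           0.06406       1.325      0.2165
  C          -0.05641     -0.0188     0.03761
  E          0.007646       1.306      0.2541
  solve Keq expr → x = 0.0188; check Q = 1.1060e+05
Then add 0.03849 M of C.
Step 2:
                    C           E           G
  I           0.04614       1.306      0.2541
  C          -0.03796    -0.01265     0.02531
  E          0.008172       1.294      0.2794
  solve Keq expr → x = 0.01265; check Q = 1.1060e+05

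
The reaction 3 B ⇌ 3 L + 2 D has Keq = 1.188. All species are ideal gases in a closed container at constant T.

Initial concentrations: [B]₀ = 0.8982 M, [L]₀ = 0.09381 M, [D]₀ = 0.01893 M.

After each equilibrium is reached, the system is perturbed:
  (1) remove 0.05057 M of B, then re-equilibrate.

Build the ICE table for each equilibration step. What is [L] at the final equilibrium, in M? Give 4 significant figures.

Q₀ = 4.0825e-07 vs Keq = 1.188 ⇒ Q<K, forward
Step 1:
                   B          L          D
  init        0.8982    0.09381    0.01893
  Δ          -0.5639     0.5639      0.376
  eq          0.3343     0.6577     0.3949
  solve Keq expr → x = 0.188; check Q = 1.188
Then remove 0.05057 M of B.
Step 2:
                   B          L          D
  init        0.2837     0.6577     0.3949
  Δ          0.02702   -0.02702   -0.01801
  eq          0.3107     0.6307     0.3769
  solve Keq expr → x = -0.009006; check Q = 1.188

[L]_eq = 0.6307 M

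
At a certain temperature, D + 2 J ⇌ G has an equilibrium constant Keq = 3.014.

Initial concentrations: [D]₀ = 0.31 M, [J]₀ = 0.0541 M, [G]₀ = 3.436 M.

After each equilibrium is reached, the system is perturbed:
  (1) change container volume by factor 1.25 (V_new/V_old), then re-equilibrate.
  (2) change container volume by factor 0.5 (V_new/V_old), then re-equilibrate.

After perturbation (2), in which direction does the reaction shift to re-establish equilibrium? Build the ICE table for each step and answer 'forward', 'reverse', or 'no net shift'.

Direction: forward

Q₀ = 3787 vs Keq = 3.014 ⇒ Q>K, reverse
Step 1:
                   D          J          G
  Initial       0.31     0.0541      3.436
  Change      0.5149       1.03    -0.5149
  Equil       0.8249      1.084      2.921
  solve Keq expr → x = -0.5149; check Q = 3.014
Then change container volume by factor 1.25 (V_new/V_old).
Step 2:
                   D          J          G
  Initial     0.6599     0.8671      2.337
  Change     0.07272     0.1454   -0.07272
  Equil       0.7327      1.013      2.264
  solve Keq expr → x = -0.07272; check Q = 3.014
Then change container volume by factor 0.5 (V_new/V_old).
Step 3:
                   D          J          G
  Initial      1.465      2.025      4.528
  Change     -0.3949    -0.7898     0.3949
  Equil         1.07      1.235      4.923
  solve Keq expr → x = 0.3949; check Q = 3.014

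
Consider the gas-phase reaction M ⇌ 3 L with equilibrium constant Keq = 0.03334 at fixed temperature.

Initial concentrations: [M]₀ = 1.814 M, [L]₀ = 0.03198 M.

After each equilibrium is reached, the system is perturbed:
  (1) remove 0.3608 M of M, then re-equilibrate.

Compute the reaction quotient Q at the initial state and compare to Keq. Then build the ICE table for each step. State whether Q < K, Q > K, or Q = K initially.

Q₀ = 1.8030e-05 vs Keq = 0.03334 ⇒ Q<K, forward
Step 1:
                  M         L
  Initial     1.814   0.03198
  Change    -0.1173    0.3519
  Equil       1.697    0.3839
  solve Keq expr → x = 0.1173; check Q = 0.03334
Then remove 0.3608 M of M.
Step 2:
                  M         L
  Initial     1.336    0.3839
  Change   0.009522  -0.02856
  Equil       1.345    0.3553
  solve Keq expr → x = -0.009522; check Q = 0.03334

Q₀ = 1.8030e-05; Q < K (proceeds forward)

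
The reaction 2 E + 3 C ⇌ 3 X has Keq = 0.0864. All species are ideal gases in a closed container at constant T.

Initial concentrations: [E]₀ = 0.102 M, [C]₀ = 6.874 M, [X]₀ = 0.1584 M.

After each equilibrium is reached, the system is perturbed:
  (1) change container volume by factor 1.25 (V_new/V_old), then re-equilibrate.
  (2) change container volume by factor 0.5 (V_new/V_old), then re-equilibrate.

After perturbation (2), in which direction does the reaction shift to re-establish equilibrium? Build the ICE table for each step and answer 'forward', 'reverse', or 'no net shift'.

Direction: forward

Q₀ = 0.001176 vs Keq = 0.0864 ⇒ Q<K, forward
Step 1:
                   E          C          X
  Initial      0.102      6.874     0.1584
  Change    -0.07477    -0.1122     0.1122
  Equil      0.02723      6.762     0.2706
  solve Keq expr → x = 0.03739; check Q = 0.0864
Then change container volume by factor 1.25 (V_new/V_old).
Step 2:
                   E          C          X
  Initial    0.02178      5.409     0.2164
  Change    0.004216   0.006324  -0.006324
  Equil        0.026      5.416     0.2101
  solve Keq expr → x = -0.002108; check Q = 0.0864
Then change container volume by factor 0.5 (V_new/V_old).
Step 3:
                   E          C          X
  Initial      0.052      10.83     0.4202
  Change    -0.02265   -0.03397    0.03397
  Equil      0.02935       10.8     0.4542
  solve Keq expr → x = 0.01132; check Q = 0.0864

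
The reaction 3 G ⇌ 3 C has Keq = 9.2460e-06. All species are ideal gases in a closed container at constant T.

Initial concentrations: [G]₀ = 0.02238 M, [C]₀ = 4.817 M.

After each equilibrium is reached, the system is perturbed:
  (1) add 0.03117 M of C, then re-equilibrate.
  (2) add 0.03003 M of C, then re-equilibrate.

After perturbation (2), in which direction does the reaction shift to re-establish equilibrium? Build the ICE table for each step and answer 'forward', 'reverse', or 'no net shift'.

Direction: reverse

Q₀ = 9.9713e+06 vs Keq = 9.2460e-06 ⇒ Q>K, reverse
Step 1:
                    G           C
  I           0.02238       4.817
  C             4.718      -4.718
  E              4.74     0.09948
  solve Keq expr → x = -1.573; check Q = 9.2460e-06
Then add 0.03117 M of C.
Step 2:
                    G           C
  I              4.74      0.1307
  C           0.03053    -0.03053
  E              4.77      0.1001
  solve Keq expr → x = -0.01018; check Q = 9.2460e-06
Then add 0.03003 M of C.
Step 3:
                    G           C
  I              4.77      0.1302
  C           0.02941    -0.02941
  E               4.8      0.1007
  solve Keq expr → x = -0.009804; check Q = 9.2460e-06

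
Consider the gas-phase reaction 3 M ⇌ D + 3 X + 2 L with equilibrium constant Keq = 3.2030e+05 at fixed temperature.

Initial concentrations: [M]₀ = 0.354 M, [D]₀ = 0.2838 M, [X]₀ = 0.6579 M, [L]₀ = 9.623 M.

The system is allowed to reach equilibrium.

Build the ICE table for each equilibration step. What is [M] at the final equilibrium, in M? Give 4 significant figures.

[M]_eq = 0.04711 M

Q₀ = 168.7 vs Keq = 3.2030e+05 ⇒ Q<K, forward
Step 1:
                   M          D          X          L
  init         0.354     0.2838     0.6579      9.623
  Δ          -0.3069     0.1023     0.3069     0.2046
  eq         0.04711     0.3861     0.9648      9.828
  solve Keq expr → x = 0.1023; check Q = 3.2030e+05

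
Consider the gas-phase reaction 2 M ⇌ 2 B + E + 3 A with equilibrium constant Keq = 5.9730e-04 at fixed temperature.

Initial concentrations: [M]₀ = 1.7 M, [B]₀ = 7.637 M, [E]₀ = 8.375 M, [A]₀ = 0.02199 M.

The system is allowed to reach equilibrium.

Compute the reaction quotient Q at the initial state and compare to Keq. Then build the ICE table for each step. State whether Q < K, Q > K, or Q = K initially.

Q₀ = 0.001797; Q > K (proceeds reverse)

Q₀ = 0.001797 vs Keq = 5.9730e-04 ⇒ Q>K, reverse
Step 1:
                  M         B         E         A
  I             1.7     7.637     8.375   0.02199
  C        0.004483 -0.004483 -0.002241 -0.006724
  E           1.704     7.633     8.373   0.01527
  solve Keq expr → x = -0.002241; check Q = 5.9730e-04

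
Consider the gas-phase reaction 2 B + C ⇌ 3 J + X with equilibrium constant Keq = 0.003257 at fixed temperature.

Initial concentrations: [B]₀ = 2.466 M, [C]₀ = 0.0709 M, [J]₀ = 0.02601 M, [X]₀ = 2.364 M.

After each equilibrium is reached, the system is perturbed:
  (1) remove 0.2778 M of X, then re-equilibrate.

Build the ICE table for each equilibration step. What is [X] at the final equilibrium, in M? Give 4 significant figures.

Q₀ = 9.6480e-05 vs Keq = 0.003257 ⇒ Q<K, forward
Step 1:
                  B         C         J         X
  Initial     2.466    0.0709   0.02601     2.364
  Change   -0.03333  -0.01667      0.05   0.01667
  Equil       2.433   0.05423   0.07601     2.381
  solve Keq expr → x = 0.01667; check Q = 0.003257
Then remove 0.2778 M of X.
Step 2:
                  B         C         J         X
  Initial     2.433   0.05423   0.07601     2.103
  Change  -0.001811 -9.0530e-04  0.002716 9.0530e-04
  Equil       2.431   0.05333   0.07872     2.104
  solve Keq expr → x = 9.0530e-04; check Q = 0.003257

[X]_eq = 2.104 M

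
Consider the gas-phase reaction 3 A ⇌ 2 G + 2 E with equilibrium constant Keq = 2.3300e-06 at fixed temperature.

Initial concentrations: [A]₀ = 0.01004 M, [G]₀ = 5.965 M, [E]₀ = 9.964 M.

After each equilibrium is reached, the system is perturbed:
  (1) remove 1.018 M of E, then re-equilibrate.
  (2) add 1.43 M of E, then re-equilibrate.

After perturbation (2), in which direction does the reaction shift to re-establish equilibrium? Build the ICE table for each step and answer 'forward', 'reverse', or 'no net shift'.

Q₀ = 3.4905e+09 vs Keq = 2.3300e-06 ⇒ Q>K, reverse
Step 1:
                   A          G          E
  I          0.01004      5.965      9.964
  C            8.932     -5.955     -5.955
  E            8.942    0.01018      4.009
  solve Keq expr → x = -2.977; check Q = 2.3300e-06
Then remove 1.018 M of E.
Step 2:
                   A          G          E
  I            8.942    0.01018      2.991
  C        -0.005156   0.003438   0.003438
  E            8.937    0.01362      2.995
  solve Keq expr → x = 0.001719; check Q = 2.3300e-06
Then add 1.43 M of E.
Step 3:
                   A          G          E
  I            8.937    0.01362      4.425
  C         0.006573  -0.004382  -0.004382
  E            8.944   0.009236       4.42
  solve Keq expr → x = -0.002191; check Q = 2.3300e-06

Direction: reverse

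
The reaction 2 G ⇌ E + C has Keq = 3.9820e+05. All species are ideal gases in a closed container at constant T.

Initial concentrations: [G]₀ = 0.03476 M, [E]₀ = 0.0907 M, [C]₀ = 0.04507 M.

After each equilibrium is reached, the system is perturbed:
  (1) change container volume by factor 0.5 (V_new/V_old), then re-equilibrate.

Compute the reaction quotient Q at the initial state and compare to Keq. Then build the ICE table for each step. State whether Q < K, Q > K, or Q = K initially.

Q₀ = 3.383; Q < K (proceeds forward)

Q₀ = 3.383 vs Keq = 3.9820e+05 ⇒ Q<K, forward
Step 1:
                  G         E         C
  Initial   0.03476    0.0907   0.04507
  Change   -0.03463   0.01731   0.01731
  Equil   1.3009e-04     0.108   0.06238
  solve Keq expr → x = 0.01731; check Q = 3.9820e+05
Then change container volume by factor 0.5 (V_new/V_old).
Step 2:
                  G         E         C
  Initial 2.6017e-04     0.216    0.1248
  Change          0         0         0
  Equil   2.6017e-04     0.216    0.1248
  solve Keq expr → x = 0; check Q = 3.9820e+05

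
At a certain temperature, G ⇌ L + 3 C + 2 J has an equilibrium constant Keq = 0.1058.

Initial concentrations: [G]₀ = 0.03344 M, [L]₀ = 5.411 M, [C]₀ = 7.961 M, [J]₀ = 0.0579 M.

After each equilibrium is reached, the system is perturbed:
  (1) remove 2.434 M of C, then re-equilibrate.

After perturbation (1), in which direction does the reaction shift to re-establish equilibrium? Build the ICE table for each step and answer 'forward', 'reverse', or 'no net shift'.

Q₀ = 273.7 vs Keq = 0.1058 ⇒ Q>K, reverse
Step 1:
                  G         L         C         J
  init      0.03344     5.411     7.961    0.0579
  Δ         0.02816  -0.02816  -0.08449  -0.05633
  eq         0.0616     5.383     7.877  0.001574
  solve Keq expr → x = -0.02816; check Q = 0.1058
Then remove 2.434 M of C.
Step 2:
                  G         L         C         J
  init       0.0616     5.383     5.443  0.001574
  Δ       -5.7608e-04 5.7608e-04  0.001728  0.001152
  eq        0.06103     5.383     5.444  0.002726
  solve Keq expr → x = 5.7608e-04; check Q = 0.1058

Direction: forward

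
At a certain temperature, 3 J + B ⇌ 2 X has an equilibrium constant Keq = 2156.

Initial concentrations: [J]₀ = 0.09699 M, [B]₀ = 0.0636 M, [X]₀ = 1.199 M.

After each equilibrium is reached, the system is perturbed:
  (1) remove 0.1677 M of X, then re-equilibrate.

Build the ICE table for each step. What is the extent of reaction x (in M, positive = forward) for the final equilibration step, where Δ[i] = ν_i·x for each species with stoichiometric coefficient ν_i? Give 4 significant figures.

x = 0.004865 M

Q₀ = 2.4774e+04 vs Keq = 2156 ⇒ Q>K, reverse
Step 1:
                  J         B         X
  init      0.09699    0.0636     1.199
  Δ         0.08919   0.02973  -0.05946
  eq         0.1862   0.09333      1.14
  solve Keq expr → x = -0.02973; check Q = 2156
Then remove 0.1677 M of X.
Step 2:
                  J         B         X
  init       0.1862   0.09333    0.9718
  Δ         -0.0146 -0.004865   0.00973
  eq         0.1716   0.08846    0.9816
  solve Keq expr → x = 0.004865; check Q = 2156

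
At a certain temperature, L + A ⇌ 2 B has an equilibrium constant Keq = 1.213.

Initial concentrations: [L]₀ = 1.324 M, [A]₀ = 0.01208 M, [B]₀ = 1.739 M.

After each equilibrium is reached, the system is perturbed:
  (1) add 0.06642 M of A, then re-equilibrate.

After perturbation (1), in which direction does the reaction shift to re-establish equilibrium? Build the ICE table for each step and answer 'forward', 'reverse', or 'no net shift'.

Direction: forward

Q₀ = 189.1 vs Keq = 1.213 ⇒ Q>K, reverse
Step 1:
                  L         A         B
  Initial     1.324   0.01208     1.739
  Change     0.4032    0.4032   -0.8063
  Equil       1.727    0.4152    0.9327
  solve Keq expr → x = -0.4032; check Q = 1.213
Then add 0.06642 M of A.
Step 2:
                  L         A         B
  Initial     1.727    0.4817    0.9327
  Change   -0.02151  -0.02151   0.04301
  Equil       1.706    0.4601    0.9757
  solve Keq expr → x = 0.02151; check Q = 1.213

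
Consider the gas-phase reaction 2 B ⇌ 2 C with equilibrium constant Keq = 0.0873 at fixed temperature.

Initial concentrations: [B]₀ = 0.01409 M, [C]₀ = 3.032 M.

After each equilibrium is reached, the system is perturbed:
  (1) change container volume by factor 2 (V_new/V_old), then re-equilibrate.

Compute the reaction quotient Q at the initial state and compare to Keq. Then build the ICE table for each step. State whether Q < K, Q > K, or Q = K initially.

Q₀ = 4.6306e+04 vs Keq = 0.0873 ⇒ Q>K, reverse
Step 1:
                   B          C
  init       0.01409      3.032
  Δ            2.337     -2.337
  eq           2.351     0.6947
  solve Keq expr → x = -1.169; check Q = 0.0873
Then change container volume by factor 2 (V_new/V_old).
Step 2:
                   B          C
  init         1.176     0.3474
  Δ                0          0
  eq           1.176     0.3474
  solve Keq expr → x = 0; check Q = 0.0873

Q₀ = 4.6306e+04; Q > K (proceeds reverse)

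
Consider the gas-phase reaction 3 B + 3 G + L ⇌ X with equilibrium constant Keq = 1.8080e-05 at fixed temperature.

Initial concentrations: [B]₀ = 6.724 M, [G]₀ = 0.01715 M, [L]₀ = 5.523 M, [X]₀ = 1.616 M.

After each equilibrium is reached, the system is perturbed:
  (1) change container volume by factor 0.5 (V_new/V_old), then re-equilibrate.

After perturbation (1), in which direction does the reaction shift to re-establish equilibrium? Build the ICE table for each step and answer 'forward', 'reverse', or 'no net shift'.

Q₀ = 190.8 vs Keq = 1.8080e-05 ⇒ Q>K, reverse
Step 1:
                   B          G          L          X
  init         6.724    0.01715      5.523      1.616
  Δ            2.203      2.203     0.7345    -0.7345
  eq           8.927      2.221      6.257     0.8815
  solve Keq expr → x = -0.7345; check Q = 1.8080e-05
Then change container volume by factor 0.5 (V_new/V_old).
Step 2:
                   B          G          L          X
  init         17.85      4.441      12.51      1.763
  Δ           -2.871     -2.871    -0.9571     0.9571
  eq           14.98       1.57      11.56       2.72
  solve Keq expr → x = 0.9571; check Q = 1.8080e-05

Direction: forward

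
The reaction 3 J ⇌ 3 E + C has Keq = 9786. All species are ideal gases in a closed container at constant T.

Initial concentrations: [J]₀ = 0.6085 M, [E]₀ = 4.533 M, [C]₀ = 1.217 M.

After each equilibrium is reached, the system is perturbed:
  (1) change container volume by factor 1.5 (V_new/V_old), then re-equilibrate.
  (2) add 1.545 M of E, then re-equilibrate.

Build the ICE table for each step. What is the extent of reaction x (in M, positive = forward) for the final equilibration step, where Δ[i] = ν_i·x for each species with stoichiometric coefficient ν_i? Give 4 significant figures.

Q₀ = 503.1 vs Keq = 9786 ⇒ Q<K, forward
Step 1:
                    J           E           C
  Initial      0.6085       4.533       1.217
  Change      -0.3567      0.3567      0.1189
  Equil        0.2518        4.89       1.336
  solve Keq expr → x = 0.1189; check Q = 9786
Then change container volume by factor 1.5 (V_new/V_old).
Step 2:
                    J           E           C
  Initial      0.1678        3.26      0.8906
  Change     -0.01996     0.01996    0.006652
  Equil        0.1479        3.28      0.8973
  solve Keq expr → x = 0.006652; check Q = 9786
Then add 1.545 M of E.
Step 3:
                    J           E           C
  Initial      0.1479       4.825      0.8973
  Change        0.065      -0.065    -0.02167
  Equil        0.2129        4.76      0.8756
  solve Keq expr → x = -0.02167; check Q = 9786

x = -0.02167 M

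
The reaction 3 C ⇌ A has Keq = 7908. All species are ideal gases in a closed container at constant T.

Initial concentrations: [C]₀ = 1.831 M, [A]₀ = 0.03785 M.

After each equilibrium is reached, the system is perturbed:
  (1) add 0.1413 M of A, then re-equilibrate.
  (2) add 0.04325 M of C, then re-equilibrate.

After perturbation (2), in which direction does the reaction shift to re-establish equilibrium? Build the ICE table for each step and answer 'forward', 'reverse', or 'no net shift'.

Direction: forward

Q₀ = 0.006166 vs Keq = 7908 ⇒ Q<K, forward
Step 1:
                    C           A
  I             1.831     0.03785
  C            -1.788       0.596
  E           0.04312      0.6338
  solve Keq expr → x = 0.596; check Q = 7908
Then add 0.1413 M of A.
Step 2:
                    C           A
  I           0.04312      0.7751
  C          0.002972 -9.9066e-04
  E           0.04609      0.7741
  solve Keq expr → x = -9.9066e-04; check Q = 7908
Then add 0.04325 M of C.
Step 3:
                    C           A
  I           0.08934      0.7741
  C          -0.04297     0.01432
  E           0.04637      0.7884
  solve Keq expr → x = 0.01432; check Q = 7908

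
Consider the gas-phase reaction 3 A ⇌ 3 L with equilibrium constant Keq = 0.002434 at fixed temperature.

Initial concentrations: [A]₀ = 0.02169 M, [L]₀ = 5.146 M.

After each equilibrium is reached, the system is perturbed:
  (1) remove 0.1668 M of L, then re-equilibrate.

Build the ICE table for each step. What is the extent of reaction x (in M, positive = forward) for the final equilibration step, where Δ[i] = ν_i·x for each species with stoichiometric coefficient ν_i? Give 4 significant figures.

x = 0.04901 M

Q₀ = 1.3355e+07 vs Keq = 0.002434 ⇒ Q>K, reverse
Step 1:
                   A          L
  Initial    0.02169      5.146
  Change       4.533     -4.533
  Equil        4.555     0.6127
  solve Keq expr → x = -1.511; check Q = 0.002434
Then remove 0.1668 M of L.
Step 2:
                   A          L
  Initial      4.555     0.4459
  Change      -0.147      0.147
  Equil        4.408     0.5929
  solve Keq expr → x = 0.04901; check Q = 0.002434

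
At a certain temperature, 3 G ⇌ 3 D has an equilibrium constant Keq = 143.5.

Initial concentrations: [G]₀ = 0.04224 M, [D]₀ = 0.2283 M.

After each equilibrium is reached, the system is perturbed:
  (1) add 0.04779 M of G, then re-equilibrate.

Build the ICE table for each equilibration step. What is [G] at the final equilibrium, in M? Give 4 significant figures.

Q₀ = 157.9 vs Keq = 143.5 ⇒ Q>K, reverse
Step 1:
                    G           D
  init        0.04224      0.2283
  Δ          0.001148   -0.001148
  eq          0.04339      0.2272
  solve Keq expr → x = -3.8256e-04; check Q = 143.5
Then add 0.04779 M of G.
Step 2:
                    G           D
  init        0.09118      0.2272
  Δ          -0.04013     0.04013
  eq          0.05105      0.2673
  solve Keq expr → x = 0.01338; check Q = 143.5

[G]_eq = 0.05105 M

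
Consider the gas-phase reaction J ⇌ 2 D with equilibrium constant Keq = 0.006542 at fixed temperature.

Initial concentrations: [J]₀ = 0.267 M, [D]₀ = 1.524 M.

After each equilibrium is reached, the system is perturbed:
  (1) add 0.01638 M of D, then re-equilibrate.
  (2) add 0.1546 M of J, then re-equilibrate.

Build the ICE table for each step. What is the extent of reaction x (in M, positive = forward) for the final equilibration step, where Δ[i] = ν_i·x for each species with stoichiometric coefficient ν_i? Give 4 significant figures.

Q₀ = 8.699 vs Keq = 0.006542 ⇒ Q>K, reverse
Step 1:
                  J         D
  I           0.267     1.524
  C          0.7218    -1.444
  E          0.9888   0.08043
  solve Keq expr → x = -0.7218; check Q = 0.006542
Then add 0.01638 M of D.
Step 2:
                  J         D
  I          0.9888   0.09681
  C        0.008027  -0.01605
  E          0.9968   0.08075
  solve Keq expr → x = -0.008027; check Q = 0.006542
Then add 0.1546 M of J.
Step 3:
                  J         D
  I           1.151   0.08075
  C       -0.002962  0.005925
  E           1.148   0.08668
  solve Keq expr → x = 0.002962; check Q = 0.006542

x = 0.002962 M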